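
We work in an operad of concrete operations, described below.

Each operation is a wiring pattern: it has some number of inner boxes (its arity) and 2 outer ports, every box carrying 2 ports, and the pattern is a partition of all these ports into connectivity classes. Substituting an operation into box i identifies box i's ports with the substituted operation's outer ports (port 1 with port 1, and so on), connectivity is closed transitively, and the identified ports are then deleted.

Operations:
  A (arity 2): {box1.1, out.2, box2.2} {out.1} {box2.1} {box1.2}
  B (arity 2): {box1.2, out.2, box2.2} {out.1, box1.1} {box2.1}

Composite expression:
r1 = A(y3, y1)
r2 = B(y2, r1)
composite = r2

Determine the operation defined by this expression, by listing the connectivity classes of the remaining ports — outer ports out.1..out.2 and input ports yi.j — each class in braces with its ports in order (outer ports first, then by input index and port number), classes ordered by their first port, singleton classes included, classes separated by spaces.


{out.1, y2.1} {out.2, y1.2, y2.2, y3.1} {y1.1} {y3.2}

After gluing at B, chains via deleted ports link the y-ports.
composing A on (y3, y1), with out.j its own outer ports: {out.1} {out.2, y1.2, y3.1} {y1.1} {y3.2}
composing B on (y2, y3, y1), with out.j its own outer ports: {out.1, y2.1} {out.2, y1.2, y2.2, y3.1} {y1.1} {y3.2}


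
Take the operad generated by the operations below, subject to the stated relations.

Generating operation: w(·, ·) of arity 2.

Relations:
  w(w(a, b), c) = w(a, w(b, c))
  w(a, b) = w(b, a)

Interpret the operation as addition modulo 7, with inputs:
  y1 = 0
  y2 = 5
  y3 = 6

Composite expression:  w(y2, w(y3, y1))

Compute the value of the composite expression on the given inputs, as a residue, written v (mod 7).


4 (mod 7)


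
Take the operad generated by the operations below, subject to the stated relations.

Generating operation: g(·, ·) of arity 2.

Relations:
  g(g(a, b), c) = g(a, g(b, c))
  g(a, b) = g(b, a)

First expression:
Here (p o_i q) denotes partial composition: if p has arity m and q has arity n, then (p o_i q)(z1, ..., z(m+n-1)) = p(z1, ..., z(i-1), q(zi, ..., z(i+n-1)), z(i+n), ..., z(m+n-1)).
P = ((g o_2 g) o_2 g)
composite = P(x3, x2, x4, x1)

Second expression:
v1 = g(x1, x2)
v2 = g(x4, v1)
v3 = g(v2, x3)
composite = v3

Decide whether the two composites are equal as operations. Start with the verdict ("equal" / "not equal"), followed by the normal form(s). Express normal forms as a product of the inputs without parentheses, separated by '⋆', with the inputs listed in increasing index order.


The first expression, normalized: x1 ⋆ x2 ⋆ x3 ⋆ x4
The second expression, normalized: x1 ⋆ x2 ⋆ x3 ⋆ x4
Identical normal forms: equal.

equal; the common form is x1 ⋆ x2 ⋆ x3 ⋆ x4


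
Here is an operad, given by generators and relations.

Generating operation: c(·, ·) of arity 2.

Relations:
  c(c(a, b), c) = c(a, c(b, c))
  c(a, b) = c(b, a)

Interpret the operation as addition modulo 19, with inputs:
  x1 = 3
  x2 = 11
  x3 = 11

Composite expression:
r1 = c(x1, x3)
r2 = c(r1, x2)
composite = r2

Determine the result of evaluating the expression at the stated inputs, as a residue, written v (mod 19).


6 (mod 19)

c(x1, x3) = 14
c(c(x1, x3), x2) = 6


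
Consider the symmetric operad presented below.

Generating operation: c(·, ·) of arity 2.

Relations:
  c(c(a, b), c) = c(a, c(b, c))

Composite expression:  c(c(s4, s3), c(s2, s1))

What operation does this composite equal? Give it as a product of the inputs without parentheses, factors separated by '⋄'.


s4 ⋄ s3 ⋄ s2 ⋄ s1

Every regrouping of c is equal, so read the s-inputs in written order.
c(s4, s3) flattens to s4 ⋄ s3
c(s2, s1) flattens to s2 ⋄ s1
c(c(s4, s3), c(s2, s1)) flattens to s4 ⋄ s3 ⋄ s2 ⋄ s1


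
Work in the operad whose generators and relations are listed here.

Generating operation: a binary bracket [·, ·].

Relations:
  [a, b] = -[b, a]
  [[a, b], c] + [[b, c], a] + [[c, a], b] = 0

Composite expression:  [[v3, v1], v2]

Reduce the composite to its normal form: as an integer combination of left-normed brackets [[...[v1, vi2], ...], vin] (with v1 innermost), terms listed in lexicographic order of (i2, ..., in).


-[[v1, v3], v2]


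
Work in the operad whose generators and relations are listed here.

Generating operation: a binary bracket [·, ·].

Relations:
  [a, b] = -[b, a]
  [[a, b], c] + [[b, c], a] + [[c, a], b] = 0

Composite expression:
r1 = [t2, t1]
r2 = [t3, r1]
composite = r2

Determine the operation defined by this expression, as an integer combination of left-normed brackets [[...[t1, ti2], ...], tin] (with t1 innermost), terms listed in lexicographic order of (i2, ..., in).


[[t1, t2], t3]

Skip Jacobi rewriting: expand, keep t1-initial words, read off terms.
Composite bracket: [t3, [t2, t1]]
Each bracket splits as ab - ba, giving 4 signed words (2^2 = 4).
Coefficients come from the t1-initial words:
  t1t2t3 appears with sign +1, giving the term +[[t1, t2], t3]


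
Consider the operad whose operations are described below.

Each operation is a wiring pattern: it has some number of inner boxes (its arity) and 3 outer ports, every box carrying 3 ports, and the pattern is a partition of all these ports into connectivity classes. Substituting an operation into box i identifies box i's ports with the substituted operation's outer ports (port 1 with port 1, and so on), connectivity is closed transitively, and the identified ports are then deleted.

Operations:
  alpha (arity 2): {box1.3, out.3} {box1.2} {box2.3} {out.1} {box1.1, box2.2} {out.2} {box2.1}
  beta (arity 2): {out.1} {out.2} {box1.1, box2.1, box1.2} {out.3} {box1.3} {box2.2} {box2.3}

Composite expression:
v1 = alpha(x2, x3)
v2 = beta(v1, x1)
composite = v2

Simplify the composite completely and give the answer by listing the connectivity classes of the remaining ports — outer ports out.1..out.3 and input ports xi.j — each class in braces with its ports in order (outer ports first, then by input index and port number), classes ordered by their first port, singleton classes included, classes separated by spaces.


{out.1} {out.2} {out.3} {x1.1} {x1.2} {x1.3} {x2.1, x3.2} {x2.2} {x2.3} {x3.1} {x3.3}


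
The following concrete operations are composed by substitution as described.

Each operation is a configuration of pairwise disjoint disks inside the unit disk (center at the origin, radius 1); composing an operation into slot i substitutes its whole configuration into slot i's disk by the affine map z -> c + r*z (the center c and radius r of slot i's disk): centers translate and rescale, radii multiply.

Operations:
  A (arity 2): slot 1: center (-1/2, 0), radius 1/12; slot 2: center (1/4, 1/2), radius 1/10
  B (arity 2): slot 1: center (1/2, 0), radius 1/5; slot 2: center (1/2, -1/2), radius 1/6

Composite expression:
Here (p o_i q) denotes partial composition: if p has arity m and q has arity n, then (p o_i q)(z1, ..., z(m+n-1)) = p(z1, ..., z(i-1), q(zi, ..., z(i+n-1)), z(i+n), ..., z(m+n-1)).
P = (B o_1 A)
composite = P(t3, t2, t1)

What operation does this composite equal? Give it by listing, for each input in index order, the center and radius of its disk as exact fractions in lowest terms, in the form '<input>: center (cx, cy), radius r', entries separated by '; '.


t1: center (1/2, -1/2), radius 1/6; t2: center (11/20, 1/10), radius 1/50; t3: center (2/5, 0), radius 1/60

Each t-disk chains the slot maps above it in B; radii multiply.
t3 passes through 2 substitutions, ending at center (2/5, 0), radius 1/60
t2 passes through 2 substitutions, ending at center (11/20, 1/10), radius 1/50
t1 passes through 1 substitution, ending at center (1/2, -1/2), radius 1/6


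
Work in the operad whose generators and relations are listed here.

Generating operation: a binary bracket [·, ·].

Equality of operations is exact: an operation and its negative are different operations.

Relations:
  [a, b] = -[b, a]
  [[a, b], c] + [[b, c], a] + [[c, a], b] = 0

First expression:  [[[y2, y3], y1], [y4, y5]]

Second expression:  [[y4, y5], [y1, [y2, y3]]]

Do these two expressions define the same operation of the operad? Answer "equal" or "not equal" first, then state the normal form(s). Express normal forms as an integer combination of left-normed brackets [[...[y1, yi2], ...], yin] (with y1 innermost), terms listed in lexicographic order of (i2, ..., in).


The first expression, normalized: -[[[[y1, y2], y3], y4], y5] + [[[[y1, y2], y3], y5], y4] + [[[[y1, y3], y2], y4], y5] - [[[[y1, y3], y2], y5], y4]
The second expression, normalized: -[[[[y1, y2], y3], y4], y5] + [[[[y1, y2], y3], y5], y4] + [[[[y1, y3], y2], y4], y5] - [[[[y1, y3], y2], y5], y4]
One common form — equal.

equal; both compose to -[[[[y1, y2], y3], y4], y5] + [[[[y1, y2], y3], y5], y4] + [[[[y1, y3], y2], y4], y5] - [[[[y1, y3], y2], y5], y4]


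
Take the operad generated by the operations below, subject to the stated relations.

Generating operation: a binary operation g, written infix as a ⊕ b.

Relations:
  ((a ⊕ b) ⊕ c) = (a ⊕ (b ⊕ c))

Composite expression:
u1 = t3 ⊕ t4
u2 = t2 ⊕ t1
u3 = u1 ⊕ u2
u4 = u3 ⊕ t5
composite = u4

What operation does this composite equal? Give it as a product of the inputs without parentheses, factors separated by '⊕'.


t3 ⊕ t4 ⊕ t2 ⊕ t1 ⊕ t5

Associativity of g dissolves the nesting; only the t-input order survives.
(t3 ⊕ t4) unparenthesizes to t3 ⊕ t4
(t2 ⊕ t1) unparenthesizes to t2 ⊕ t1
((t3 ⊕ t4) ⊕ (t2 ⊕ t1)) unparenthesizes to t3 ⊕ t4 ⊕ t2 ⊕ t1
(((t3 ⊕ t4) ⊕ (t2 ⊕ t1)) ⊕ t5) unparenthesizes to t3 ⊕ t4 ⊕ t2 ⊕ t1 ⊕ t5


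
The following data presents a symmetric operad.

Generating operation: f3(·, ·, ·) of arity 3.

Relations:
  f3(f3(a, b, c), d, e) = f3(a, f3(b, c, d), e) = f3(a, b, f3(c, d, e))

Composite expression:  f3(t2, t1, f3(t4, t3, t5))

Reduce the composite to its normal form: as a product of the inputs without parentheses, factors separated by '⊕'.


t2 ⊕ t1 ⊕ t4 ⊕ t3 ⊕ t5

Associativity of f3 dissolves the nesting; only the t-input order survives.
f3(t4, t3, t5) spells out as t4 ⊕ t3 ⊕ t5
f3(t2, t1, f3(t4, t3, t5)) spells out as t2 ⊕ t1 ⊕ t4 ⊕ t3 ⊕ t5


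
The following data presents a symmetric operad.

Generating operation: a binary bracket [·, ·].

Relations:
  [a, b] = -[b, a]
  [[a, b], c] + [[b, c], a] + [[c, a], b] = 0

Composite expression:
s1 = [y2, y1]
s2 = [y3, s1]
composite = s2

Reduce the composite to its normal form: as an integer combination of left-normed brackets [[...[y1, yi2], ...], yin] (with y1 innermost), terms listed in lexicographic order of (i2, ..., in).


[[y1, y2], y3]

Antisymmetry and Jacobi reduce to y1-anchored left-normed brackets.
Composite bracket: [y3, [y2, y1]]
Expanding via [a, b] = ab - ba: 4 signed words (2^2 = 4).
Keep just the words that open with y1:
  word y1y2y3 has sign +1, contributing +[[y1, y2], y3]


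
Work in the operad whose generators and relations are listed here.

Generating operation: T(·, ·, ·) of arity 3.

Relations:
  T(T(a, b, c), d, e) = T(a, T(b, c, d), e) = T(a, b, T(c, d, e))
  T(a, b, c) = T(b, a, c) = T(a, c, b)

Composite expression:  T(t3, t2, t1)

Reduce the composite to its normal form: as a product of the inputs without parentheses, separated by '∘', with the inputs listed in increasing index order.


Both nesting and order wash out for T; what remains is which t's occur.
T(t3, t2, t1) collapses to t3 ∘ t2 ∘ t1
putting the inputs in ascending order: t1 ∘ t2 ∘ t3

t1 ∘ t2 ∘ t3


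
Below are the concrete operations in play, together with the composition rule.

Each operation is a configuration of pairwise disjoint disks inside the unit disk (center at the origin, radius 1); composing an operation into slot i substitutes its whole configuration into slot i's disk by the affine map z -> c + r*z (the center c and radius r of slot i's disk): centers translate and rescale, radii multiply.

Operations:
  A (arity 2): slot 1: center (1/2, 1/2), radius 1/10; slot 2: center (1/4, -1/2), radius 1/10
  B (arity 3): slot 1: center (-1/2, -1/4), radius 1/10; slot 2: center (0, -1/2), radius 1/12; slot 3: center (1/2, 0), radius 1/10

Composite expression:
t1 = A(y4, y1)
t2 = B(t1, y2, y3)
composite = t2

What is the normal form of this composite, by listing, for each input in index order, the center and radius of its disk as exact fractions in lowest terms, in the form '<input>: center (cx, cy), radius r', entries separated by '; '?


y1: center (-19/40, -3/10), radius 1/100; y2: center (0, -1/2), radius 1/12; y3: center (1/2, 0), radius 1/10; y4: center (-9/20, -1/5), radius 1/100

Each y-disk chains the slot maps above it in B; radii multiply.
tracing y4 down its 2-map path: center (-9/20, -1/5), radius 1/100
tracing y1 down its 2-map path: center (-19/40, -3/10), radius 1/100
tracing y2 down its 1-map path: center (0, -1/2), radius 1/12
tracing y3 down its 1-map path: center (1/2, 0), radius 1/10


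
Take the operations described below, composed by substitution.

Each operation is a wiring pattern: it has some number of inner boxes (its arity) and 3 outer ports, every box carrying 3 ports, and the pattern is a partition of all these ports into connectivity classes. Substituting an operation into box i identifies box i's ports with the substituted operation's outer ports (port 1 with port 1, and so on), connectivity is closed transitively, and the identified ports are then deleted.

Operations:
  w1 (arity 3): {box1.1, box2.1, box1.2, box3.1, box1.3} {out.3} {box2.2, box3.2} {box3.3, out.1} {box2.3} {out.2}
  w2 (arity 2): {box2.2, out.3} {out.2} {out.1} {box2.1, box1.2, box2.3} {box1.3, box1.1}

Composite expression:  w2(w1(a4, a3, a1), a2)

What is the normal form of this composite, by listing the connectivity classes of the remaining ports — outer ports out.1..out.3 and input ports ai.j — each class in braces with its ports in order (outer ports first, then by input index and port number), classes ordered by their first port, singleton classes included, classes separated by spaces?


{out.1} {out.2} {out.3, a2.2} {a1.1, a3.1, a4.1, a4.2, a4.3} {a1.2, a3.2} {a1.3} {a2.1, a2.3} {a3.3}

Connectivity passes through glued w2-boundaries; trace each wire chain.
composing w1 on (a4, a3, a1), with out.j its own outer ports: {out.1, a1.3} {out.2} {out.3} {a1.1, a3.1, a4.1, a4.2, a4.3} {a1.2, a3.2} {a3.3}
composing w2 on (a4, a3, a1, a2), with out.j its own outer ports: {out.1} {out.2} {out.3, a2.2} {a1.1, a3.1, a4.1, a4.2, a4.3} {a1.2, a3.2} {a1.3} {a2.1, a2.3} {a3.3}


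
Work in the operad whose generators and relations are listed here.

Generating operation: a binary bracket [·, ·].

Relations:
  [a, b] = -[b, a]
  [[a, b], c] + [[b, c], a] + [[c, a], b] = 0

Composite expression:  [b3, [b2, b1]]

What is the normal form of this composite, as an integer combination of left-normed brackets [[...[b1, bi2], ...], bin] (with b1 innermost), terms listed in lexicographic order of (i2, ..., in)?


[[b1, b2], b3]

Skip Jacobi rewriting: expand, keep b1-initial words, read off terms.
Composite bracket: [b3, [b2, b1]]
The bracket unfolds into 4 signed words via [a, b] = ab - ba (2^2 = 4).
Coefficients come from the b1-initial words:
  sign of b1b2b3 is +1, so it contributes +[[b1, b2], b3]


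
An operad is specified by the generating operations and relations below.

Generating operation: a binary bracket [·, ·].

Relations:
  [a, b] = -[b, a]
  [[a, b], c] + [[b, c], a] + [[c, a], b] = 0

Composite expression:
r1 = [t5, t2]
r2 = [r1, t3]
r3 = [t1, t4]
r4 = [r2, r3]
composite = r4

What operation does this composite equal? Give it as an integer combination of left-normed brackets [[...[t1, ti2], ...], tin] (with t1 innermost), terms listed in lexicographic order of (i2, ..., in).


[[[[t1, t4], t2], t5], t3] - [[[[t1, t4], t3], t2], t5] + [[[[t1, t4], t3], t5], t2] - [[[[t1, t4], t5], t2], t3]


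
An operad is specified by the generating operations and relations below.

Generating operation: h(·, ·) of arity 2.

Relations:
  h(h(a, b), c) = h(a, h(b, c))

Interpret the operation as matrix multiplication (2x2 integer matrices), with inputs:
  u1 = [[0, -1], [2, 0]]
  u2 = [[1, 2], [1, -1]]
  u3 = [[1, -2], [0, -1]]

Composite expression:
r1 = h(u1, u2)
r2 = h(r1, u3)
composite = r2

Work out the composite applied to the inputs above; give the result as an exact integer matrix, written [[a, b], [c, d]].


[[-1, 1], [2, -8]]

h(u1, u2) = [[-1, 1], [2, 4]]
h(h(u1, u2), u3) = [[-1, 1], [2, -8]]


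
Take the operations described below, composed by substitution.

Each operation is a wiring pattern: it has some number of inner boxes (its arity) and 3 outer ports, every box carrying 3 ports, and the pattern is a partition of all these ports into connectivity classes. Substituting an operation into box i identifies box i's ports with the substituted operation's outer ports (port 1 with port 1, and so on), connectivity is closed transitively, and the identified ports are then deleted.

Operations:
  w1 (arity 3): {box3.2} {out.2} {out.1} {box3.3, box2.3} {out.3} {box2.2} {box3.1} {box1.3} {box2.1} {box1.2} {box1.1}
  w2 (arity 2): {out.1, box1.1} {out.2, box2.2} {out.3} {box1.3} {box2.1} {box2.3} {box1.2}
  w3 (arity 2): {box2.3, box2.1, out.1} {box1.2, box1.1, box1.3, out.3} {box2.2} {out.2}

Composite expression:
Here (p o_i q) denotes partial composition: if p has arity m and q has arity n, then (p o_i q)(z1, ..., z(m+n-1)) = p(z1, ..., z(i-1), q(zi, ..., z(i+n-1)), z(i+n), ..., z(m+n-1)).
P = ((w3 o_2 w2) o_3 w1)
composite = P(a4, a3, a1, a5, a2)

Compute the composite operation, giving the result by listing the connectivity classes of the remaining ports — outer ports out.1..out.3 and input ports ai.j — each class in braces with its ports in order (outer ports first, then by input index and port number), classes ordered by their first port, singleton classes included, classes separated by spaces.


{out.1, a3.1} {out.2} {out.3, a4.1, a4.2, a4.3} {a1.1} {a1.2} {a1.3} {a2.1} {a2.2} {a2.3, a5.3} {a3.2} {a3.3} {a5.1} {a5.2}

Substituting into w3 glues patterns; closure does the rest.
w1 over (a1, a5, a2) gives {out.1} {out.2} {out.3} {a1.1} {a1.2} {a1.3} {a2.1} {a2.2} {a2.3, a5.3} {a5.1} {a5.2}, out.j being that stage's outer ports
w2 over (a3, a1, a5, a2) gives {out.1, a3.1} {out.2} {out.3} {a1.1} {a1.2} {a1.3} {a2.1} {a2.2} {a2.3, a5.3} {a3.2} {a3.3} {a5.1} {a5.2}, out.j being that stage's outer ports
w3 over (a4, a3, a1, a5, a2) gives {out.1, a3.1} {out.2} {out.3, a4.1, a4.2, a4.3} {a1.1} {a1.2} {a1.3} {a2.1} {a2.2} {a2.3, a5.3} {a3.2} {a3.3} {a5.1} {a5.2}, out.j being that stage's outer ports


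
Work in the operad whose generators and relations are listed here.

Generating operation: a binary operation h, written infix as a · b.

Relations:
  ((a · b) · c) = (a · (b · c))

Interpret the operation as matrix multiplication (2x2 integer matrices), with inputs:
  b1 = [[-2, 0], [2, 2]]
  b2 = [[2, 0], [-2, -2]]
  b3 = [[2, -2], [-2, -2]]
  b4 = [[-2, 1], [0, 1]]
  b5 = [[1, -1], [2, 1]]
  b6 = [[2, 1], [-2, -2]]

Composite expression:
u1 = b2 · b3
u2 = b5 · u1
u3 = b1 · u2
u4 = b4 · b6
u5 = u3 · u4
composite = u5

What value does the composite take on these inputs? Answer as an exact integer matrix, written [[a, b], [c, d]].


[[0, -16], [-96, -48]]

(b2 · b3) = [[4, -4], [0, 8]]
(b5 · (b2 · b3)) = [[4, -12], [8, 0]]
(b1 · (b5 · (b2 · b3))) = [[-8, 24], [24, -24]]
(b4 · b6) = [[-6, -4], [-2, -2]]
((b1 · (b5 · (b2 · b3))) · (b4 · b6)) = [[0, -16], [-96, -48]]


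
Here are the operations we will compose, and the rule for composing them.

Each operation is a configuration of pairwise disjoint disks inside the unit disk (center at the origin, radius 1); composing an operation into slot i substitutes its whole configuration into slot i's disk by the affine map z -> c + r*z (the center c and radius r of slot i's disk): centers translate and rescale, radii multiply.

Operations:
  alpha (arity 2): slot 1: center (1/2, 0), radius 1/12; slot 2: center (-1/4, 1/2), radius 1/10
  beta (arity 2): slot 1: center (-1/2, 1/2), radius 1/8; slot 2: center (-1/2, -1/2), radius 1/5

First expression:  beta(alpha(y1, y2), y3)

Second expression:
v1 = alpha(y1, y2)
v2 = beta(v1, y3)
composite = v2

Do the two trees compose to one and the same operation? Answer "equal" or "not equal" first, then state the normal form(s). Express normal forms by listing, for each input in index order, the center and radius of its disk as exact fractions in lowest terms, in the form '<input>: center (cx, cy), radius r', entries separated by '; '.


equal: each reduces to y1: center (-7/16, 1/2), radius 1/96; y2: center (-17/32, 9/16), radius 1/80; y3: center (-1/2, -1/2), radius 1/5


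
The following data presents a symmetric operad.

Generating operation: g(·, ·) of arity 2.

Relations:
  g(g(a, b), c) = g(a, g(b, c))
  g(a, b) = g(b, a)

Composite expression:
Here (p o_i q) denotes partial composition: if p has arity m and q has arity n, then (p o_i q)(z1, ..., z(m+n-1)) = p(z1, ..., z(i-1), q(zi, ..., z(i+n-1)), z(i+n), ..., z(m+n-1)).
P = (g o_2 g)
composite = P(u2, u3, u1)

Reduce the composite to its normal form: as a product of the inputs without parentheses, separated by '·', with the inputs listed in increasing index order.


Both nesting and order wash out for g; what remains is which u's occur.
g(u3, u1) collapses to u3 · u1
g(u2, g(u3, u1)) collapses to u2 · u3 · u1
the factors in increasing index order: u1 · u2 · u3

u1 · u2 · u3


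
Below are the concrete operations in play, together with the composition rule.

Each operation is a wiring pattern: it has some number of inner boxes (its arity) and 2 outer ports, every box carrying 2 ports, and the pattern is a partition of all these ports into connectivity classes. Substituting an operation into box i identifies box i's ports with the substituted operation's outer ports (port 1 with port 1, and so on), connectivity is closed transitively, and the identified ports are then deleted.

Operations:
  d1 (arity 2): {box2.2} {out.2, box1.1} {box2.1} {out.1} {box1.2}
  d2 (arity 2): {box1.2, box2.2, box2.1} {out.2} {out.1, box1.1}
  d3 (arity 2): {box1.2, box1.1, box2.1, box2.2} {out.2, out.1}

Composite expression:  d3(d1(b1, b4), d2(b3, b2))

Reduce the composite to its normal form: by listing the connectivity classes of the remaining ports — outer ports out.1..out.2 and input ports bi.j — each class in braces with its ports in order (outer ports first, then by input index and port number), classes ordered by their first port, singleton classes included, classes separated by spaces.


{out.1, out.2} {b1.1, b3.1} {b1.2} {b2.1, b2.2, b3.2} {b4.1} {b4.2}

Reachability decides: close wires over d3-identified ports.
the subtree at d1 composes to {out.1} {out.2, b1.1} {b1.2} {b4.1} {b4.2} on (b1, b4); out.j = own outer ports
the subtree at d2 composes to {out.1, b3.1} {out.2} {b2.1, b2.2, b3.2} on (b3, b2); out.j = own outer ports
the subtree at d3 composes to {out.1, out.2} {b1.1, b3.1} {b1.2} {b2.1, b2.2, b3.2} {b4.1} {b4.2} on (b1, b4, b3, b2); out.j = own outer ports


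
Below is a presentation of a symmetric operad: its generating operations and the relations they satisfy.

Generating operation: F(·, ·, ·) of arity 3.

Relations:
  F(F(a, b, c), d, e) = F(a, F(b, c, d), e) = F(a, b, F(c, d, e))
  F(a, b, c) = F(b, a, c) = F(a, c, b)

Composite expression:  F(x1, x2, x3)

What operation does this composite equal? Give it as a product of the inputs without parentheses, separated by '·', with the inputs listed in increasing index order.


x1 · x2 · x3

Reordering under F is free, so list the x-inputs canonically.
F(x1, x2, x3) linearizes to x1 · x2 · x3
sorting the factors by input index: x1 · x2 · x3


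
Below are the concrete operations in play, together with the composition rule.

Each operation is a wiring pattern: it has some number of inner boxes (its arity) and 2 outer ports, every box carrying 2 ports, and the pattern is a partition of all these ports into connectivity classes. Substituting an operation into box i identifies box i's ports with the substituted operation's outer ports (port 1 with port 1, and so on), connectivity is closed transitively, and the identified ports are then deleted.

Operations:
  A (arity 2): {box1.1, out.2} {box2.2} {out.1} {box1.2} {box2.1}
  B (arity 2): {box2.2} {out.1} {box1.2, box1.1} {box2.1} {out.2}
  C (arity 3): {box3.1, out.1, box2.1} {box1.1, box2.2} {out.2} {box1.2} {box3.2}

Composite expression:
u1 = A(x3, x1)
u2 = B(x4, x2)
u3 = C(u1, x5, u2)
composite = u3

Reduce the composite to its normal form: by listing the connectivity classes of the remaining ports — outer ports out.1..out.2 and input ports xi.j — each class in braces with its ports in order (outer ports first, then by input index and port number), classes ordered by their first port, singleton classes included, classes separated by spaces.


{out.1, x5.1} {out.2} {x1.1} {x1.2} {x2.1} {x2.2} {x3.1} {x3.2} {x4.1, x4.2} {x5.2}

Reachability decides: close wires over C-identified ports.
the subtree at A composes to {out.1} {out.2, x3.1} {x1.1} {x1.2} {x3.2} on (x3, x1); out.j = own outer ports
the subtree at B composes to {out.1} {out.2} {x2.1} {x2.2} {x4.1, x4.2} on (x4, x2); out.j = own outer ports
the subtree at C composes to {out.1, x5.1} {out.2} {x1.1} {x1.2} {x2.1} {x2.2} {x3.1} {x3.2} {x4.1, x4.2} {x5.2} on (x3, x1, x5, x4, x2); out.j = own outer ports


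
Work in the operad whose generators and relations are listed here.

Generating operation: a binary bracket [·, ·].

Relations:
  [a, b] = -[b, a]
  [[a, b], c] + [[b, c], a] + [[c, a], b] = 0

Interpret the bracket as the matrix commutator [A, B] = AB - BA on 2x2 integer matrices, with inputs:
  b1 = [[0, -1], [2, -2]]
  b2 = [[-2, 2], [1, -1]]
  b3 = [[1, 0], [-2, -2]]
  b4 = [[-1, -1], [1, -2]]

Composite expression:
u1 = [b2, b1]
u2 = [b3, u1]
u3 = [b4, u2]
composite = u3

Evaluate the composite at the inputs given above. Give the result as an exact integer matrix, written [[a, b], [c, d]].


[b2, b1] = [[5, -3], [4, -5]]
[b3, [b2, b1]] = [[-6, -9], [-32, 6]]
[b4, [b3, [b2, b1]]] = [[41, -21], [20, -41]]

[[41, -21], [20, -41]]


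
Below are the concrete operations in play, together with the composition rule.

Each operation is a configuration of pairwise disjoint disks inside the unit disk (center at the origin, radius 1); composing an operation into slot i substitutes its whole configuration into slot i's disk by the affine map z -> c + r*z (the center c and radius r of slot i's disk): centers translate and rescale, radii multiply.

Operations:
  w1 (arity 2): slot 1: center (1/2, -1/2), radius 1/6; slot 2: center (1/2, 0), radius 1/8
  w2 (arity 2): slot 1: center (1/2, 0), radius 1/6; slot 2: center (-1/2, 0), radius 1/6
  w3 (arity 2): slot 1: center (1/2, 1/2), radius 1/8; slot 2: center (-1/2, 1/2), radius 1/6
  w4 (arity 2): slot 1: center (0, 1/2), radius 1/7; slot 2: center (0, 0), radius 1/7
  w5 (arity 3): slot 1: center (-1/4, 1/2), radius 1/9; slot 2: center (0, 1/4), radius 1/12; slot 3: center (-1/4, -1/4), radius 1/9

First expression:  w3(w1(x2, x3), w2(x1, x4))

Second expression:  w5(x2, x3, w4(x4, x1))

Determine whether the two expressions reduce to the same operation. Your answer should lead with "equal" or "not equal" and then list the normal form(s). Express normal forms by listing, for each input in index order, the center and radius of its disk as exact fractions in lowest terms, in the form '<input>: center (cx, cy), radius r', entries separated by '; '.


The first expression, normalized: x1: center (-5/12, 1/2), radius 1/36; x2: center (9/16, 7/16), radius 1/48; x3: center (9/16, 1/2), radius 1/64; x4: center (-7/12, 1/2), radius 1/36
The second expression, normalized: x1: center (-1/4, -1/4), radius 1/63; x2: center (-1/4, 1/2), radius 1/9; x3: center (0, 1/4), radius 1/12; x4: center (-1/4, -7/36), radius 1/63
They disagree, so not equal.

not equal — first x1: center (-5/12, 1/2), radius 1/36; x2: center (9/16, 7/16), radius 1/48; x3: center (9/16, 1/2), radius 1/64; x4: center (-7/12, 1/2), radius 1/36, second x1: center (-1/4, -1/4), radius 1/63; x2: center (-1/4, 1/2), radius 1/9; x3: center (0, 1/4), radius 1/12; x4: center (-1/4, -7/36), radius 1/63


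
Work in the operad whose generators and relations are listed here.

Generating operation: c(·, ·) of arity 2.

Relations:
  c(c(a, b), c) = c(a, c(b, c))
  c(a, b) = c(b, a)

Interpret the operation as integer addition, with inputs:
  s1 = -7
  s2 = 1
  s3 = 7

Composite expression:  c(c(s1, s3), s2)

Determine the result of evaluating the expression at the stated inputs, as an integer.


1

c(s1, s3) = 0
c(c(s1, s3), s2) = 1


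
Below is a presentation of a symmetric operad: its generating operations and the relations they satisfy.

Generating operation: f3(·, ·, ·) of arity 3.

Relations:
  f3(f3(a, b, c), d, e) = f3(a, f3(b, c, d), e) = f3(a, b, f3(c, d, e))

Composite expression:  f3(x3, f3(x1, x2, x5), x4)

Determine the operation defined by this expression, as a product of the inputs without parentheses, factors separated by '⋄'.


All parenthesizations of f3 agree; list the x-inputs left to right.
f3(x1, x2, x5) spells out as x1 ⋄ x2 ⋄ x5
f3(x3, f3(x1, x2, x5), x4) spells out as x3 ⋄ x1 ⋄ x2 ⋄ x5 ⋄ x4

x3 ⋄ x1 ⋄ x2 ⋄ x5 ⋄ x4


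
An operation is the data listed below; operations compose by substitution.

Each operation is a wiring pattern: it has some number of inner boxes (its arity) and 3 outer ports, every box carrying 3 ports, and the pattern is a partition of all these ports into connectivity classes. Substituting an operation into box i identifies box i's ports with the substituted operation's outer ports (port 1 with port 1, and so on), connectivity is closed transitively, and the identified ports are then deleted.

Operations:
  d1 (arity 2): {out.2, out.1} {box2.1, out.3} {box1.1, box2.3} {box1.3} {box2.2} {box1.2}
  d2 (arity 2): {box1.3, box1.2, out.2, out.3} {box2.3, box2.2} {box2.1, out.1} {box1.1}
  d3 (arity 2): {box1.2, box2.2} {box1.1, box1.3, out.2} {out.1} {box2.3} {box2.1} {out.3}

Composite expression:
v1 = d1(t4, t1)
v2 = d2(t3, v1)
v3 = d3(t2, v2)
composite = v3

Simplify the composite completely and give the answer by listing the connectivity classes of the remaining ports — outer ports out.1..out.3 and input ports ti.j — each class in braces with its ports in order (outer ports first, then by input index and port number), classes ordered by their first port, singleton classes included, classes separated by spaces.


Reachability decides: close wires over d3-identified ports.
after d1, the pattern on (t4, t1) reads {out.1, out.2} {out.3, t1.1} {t1.2} {t1.3, t4.1} {t4.2} {t4.3} (out.j = its outer ports)
after d2, the pattern on (t3, t4, t1) reads {out.1, t1.1} {out.2, out.3, t3.2, t3.3} {t1.2} {t1.3, t4.1} {t3.1} {t4.2} {t4.3} (out.j = its outer ports)
after d3, the pattern on (t2, t3, t4, t1) reads {out.1} {out.2, t2.1, t2.3} {out.3} {t1.1} {t1.2} {t1.3, t4.1} {t2.2, t3.2, t3.3} {t3.1} {t4.2} {t4.3} (out.j = its outer ports)

{out.1} {out.2, t2.1, t2.3} {out.3} {t1.1} {t1.2} {t1.3, t4.1} {t2.2, t3.2, t3.3} {t3.1} {t4.2} {t4.3}


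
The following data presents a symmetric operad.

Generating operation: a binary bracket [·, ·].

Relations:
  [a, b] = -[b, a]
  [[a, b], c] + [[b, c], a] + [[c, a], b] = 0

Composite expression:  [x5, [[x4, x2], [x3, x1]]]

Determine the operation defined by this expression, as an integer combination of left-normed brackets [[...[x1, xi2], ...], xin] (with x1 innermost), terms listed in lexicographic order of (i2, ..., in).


[[[[x1, x3], x2], x4], x5] - [[[[x1, x3], x4], x2], x5]

Skip Jacobi rewriting: expand, keep x1-initial words, read off terms.
Composite bracket: [x5, [[x4, x2], [x3, x1]]]
Under [a, b] = ab - ba we get 16 signed associative words (2^4 = 16).
Keep just the words that open with x1:
  x1x3x2x4x5 (sign +1) contributes +[[[[x1, x3], x2], x4], x5]
  x1x3x4x2x5 (sign -1) contributes -[[[[x1, x3], x4], x2], x5]


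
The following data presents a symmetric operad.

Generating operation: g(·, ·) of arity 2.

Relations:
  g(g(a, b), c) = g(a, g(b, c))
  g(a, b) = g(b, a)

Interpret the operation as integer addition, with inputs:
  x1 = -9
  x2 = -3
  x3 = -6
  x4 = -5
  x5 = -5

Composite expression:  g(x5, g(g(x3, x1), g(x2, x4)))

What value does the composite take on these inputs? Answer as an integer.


g(x3, x1) = -15
g(x2, x4) = -8
g(g(x3, x1), g(x2, x4)) = -23
g(x5, g(g(x3, x1), g(x2, x4))) = -28

-28


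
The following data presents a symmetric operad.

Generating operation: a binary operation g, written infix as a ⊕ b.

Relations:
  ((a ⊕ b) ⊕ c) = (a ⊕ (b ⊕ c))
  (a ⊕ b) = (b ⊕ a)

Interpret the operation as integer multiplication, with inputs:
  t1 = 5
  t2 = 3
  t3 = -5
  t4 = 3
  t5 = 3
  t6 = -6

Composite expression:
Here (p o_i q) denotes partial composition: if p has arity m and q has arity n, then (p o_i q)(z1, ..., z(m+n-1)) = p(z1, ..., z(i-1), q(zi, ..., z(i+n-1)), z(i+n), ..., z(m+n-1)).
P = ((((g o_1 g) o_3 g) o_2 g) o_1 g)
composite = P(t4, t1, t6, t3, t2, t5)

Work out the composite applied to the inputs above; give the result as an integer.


4050

(t4 ⊕ t1) = 15
(t6 ⊕ t3) = 30
((t4 ⊕ t1) ⊕ (t6 ⊕ t3)) = 450
(t2 ⊕ t5) = 9
(((t4 ⊕ t1) ⊕ (t6 ⊕ t3)) ⊕ (t2 ⊕ t5)) = 4050


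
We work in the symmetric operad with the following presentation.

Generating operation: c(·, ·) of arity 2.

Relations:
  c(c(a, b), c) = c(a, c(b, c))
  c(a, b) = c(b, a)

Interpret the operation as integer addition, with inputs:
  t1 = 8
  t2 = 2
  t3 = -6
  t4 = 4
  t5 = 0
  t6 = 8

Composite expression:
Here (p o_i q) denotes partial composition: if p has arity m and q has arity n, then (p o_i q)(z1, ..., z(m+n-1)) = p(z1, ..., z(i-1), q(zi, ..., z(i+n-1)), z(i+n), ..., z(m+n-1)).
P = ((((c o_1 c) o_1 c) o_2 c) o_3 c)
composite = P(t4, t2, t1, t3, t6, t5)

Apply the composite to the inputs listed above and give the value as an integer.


16

c(t1, t3) = 2
c(t2, c(t1, t3)) = 4
c(t4, c(t2, c(t1, t3))) = 8
c(c(t4, c(t2, c(t1, t3))), t6) = 16
c(c(c(t4, c(t2, c(t1, t3))), t6), t5) = 16


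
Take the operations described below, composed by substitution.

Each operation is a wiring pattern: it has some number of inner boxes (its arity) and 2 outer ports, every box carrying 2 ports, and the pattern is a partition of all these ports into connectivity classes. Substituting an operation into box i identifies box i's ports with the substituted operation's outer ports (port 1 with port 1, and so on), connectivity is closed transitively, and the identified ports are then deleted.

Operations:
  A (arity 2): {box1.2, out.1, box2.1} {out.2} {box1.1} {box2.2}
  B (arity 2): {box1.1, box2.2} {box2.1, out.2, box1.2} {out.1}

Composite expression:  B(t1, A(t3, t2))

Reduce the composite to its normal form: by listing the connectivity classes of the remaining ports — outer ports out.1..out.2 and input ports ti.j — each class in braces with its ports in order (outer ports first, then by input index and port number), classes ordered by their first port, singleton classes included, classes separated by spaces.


{out.1} {out.2, t1.2, t2.1, t3.2} {t1.1} {t2.2} {t3.1}

Treat the ports identified at B as solder joints: merge, then drop.
through A, on inputs (t3, t2): {out.1, t2.1, t3.2} {out.2} {t2.2} {t3.1} (out.j = stage outer ports)
through B, on inputs (t1, t3, t2): {out.1} {out.2, t1.2, t2.1, t3.2} {t1.1} {t2.2} {t3.1} (out.j = stage outer ports)


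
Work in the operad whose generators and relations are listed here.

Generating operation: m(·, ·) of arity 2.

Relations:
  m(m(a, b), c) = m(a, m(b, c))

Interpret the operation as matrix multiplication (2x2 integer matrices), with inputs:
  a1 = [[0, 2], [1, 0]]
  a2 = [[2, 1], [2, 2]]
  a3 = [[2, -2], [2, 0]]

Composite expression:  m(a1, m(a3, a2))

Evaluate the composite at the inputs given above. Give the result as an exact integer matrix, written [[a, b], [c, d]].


m(a3, a2) = [[0, -2], [4, 2]]
m(a1, m(a3, a2)) = [[8, 4], [0, -2]]

[[8, 4], [0, -2]]


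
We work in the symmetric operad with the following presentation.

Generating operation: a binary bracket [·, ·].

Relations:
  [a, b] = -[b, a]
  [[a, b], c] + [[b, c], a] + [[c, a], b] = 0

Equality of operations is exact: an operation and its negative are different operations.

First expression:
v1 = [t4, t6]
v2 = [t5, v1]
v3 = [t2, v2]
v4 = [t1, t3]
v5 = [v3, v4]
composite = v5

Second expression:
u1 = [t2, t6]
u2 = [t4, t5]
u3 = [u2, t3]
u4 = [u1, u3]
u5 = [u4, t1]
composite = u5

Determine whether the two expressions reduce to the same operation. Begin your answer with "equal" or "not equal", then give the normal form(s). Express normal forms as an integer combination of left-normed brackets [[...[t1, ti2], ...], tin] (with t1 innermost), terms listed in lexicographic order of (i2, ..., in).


not equal; first: [[[[[t1, t3], t2], t4], t6], t5] - [[[[[t1, t3], t2], t5], t4], t6] + [[[[[t1, t3], t2], t5], t6], t4] - [[[[[t1, t3], t2], t6], t4], t5] - [[[[[t1, t3], t4], t6], t5], t2] + [[[[[t1, t3], t5], t4], t6], t2] - [[[[[t1, t3], t5], t6], t4], t2] + [[[[[t1, t3], t6], t4], t5], t2]; second: [[[[[t1, t2], t6], t3], t4], t5] - [[[[[t1, t2], t6], t3], t5], t4] - [[[[[t1, t2], t6], t4], t5], t3] + [[[[[t1, t2], t6], t5], t4], t3] - [[[[[t1, t3], t4], t5], t2], t6] + [[[[[t1, t3], t4], t5], t6], t2] + [[[[[t1, t3], t5], t4], t2], t6] - [[[[[t1, t3], t5], t4], t6], t2] + [[[[[t1, t4], t5], t3], t2], t6] - [[[[[t1, t4], t5], t3], t6], t2] - [[[[[t1, t5], t4], t3], t2], t6] + [[[[[t1, t5], t4], t3], t6], t2] - [[[[[t1, t6], t2], t3], t4], t5] + [[[[[t1, t6], t2], t3], t5], t4] + [[[[[t1, t6], t2], t4], t5], t3] - [[[[[t1, t6], t2], t5], t4], t3]

The first composite normalizes to [[[[[t1, t3], t2], t4], t6], t5] - [[[[[t1, t3], t2], t5], t4], t6] + [[[[[t1, t3], t2], t5], t6], t4] - [[[[[t1, t3], t2], t6], t4], t5] - [[[[[t1, t3], t4], t6], t5], t2] + [[[[[t1, t3], t5], t4], t6], t2] - [[[[[t1, t3], t5], t6], t4], t2] + [[[[[t1, t3], t6], t4], t5], t2]
The second composite normalizes to [[[[[t1, t2], t6], t3], t4], t5] - [[[[[t1, t2], t6], t3], t5], t4] - [[[[[t1, t2], t6], t4], t5], t3] + [[[[[t1, t2], t6], t5], t4], t3] - [[[[[t1, t3], t4], t5], t2], t6] + [[[[[t1, t3], t4], t5], t6], t2] + [[[[[t1, t3], t5], t4], t2], t6] - [[[[[t1, t3], t5], t4], t6], t2] + [[[[[t1, t4], t5], t3], t2], t6] - [[[[[t1, t4], t5], t3], t6], t2] - [[[[[t1, t5], t4], t3], t2], t6] + [[[[[t1, t5], t4], t3], t6], t2] - [[[[[t1, t6], t2], t3], t4], t5] + [[[[[t1, t6], t2], t3], t5], t4] + [[[[[t1, t6], t2], t4], t5], t3] - [[[[[t1, t6], t2], t5], t4], t3]
The forms do not match — not equal.


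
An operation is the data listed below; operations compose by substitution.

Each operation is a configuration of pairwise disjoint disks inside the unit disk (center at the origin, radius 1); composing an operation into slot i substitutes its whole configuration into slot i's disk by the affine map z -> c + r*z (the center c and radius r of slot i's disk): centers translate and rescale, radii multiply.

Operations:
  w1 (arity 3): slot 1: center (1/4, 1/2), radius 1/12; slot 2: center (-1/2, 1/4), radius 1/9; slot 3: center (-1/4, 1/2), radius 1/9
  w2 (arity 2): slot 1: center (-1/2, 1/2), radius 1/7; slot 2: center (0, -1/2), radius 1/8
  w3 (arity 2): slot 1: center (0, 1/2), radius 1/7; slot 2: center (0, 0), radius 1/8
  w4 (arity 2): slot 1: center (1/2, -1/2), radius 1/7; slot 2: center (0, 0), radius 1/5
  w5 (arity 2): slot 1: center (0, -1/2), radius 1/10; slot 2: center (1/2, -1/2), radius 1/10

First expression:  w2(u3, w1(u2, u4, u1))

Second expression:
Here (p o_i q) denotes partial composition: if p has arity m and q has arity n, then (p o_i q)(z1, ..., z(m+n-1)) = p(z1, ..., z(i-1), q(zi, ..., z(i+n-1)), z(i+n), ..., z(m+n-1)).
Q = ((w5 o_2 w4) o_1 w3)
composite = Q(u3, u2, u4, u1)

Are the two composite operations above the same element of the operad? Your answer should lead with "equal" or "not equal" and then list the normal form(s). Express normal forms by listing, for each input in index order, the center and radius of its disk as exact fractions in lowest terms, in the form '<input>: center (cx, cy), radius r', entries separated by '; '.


not equal; the first gives u1: center (-1/32, -7/16), radius 1/72; u2: center (1/32, -7/16), radius 1/96; u3: center (-1/2, 1/2), radius 1/7; u4: center (-1/16, -15/32), radius 1/72 and the second u1: center (1/2, -1/2), radius 1/50; u2: center (0, -1/2), radius 1/80; u3: center (0, -9/20), radius 1/70; u4: center (11/20, -11/20), radius 1/70

Reducing the first expression gives u1: center (-1/32, -7/16), radius 1/72; u2: center (1/32, -7/16), radius 1/96; u3: center (-1/2, 1/2), radius 1/7; u4: center (-1/16, -15/32), radius 1/72
Reducing the second expression gives u1: center (1/2, -1/2), radius 1/50; u2: center (0, -1/2), radius 1/80; u3: center (0, -9/20), radius 1/70; u4: center (11/20, -11/20), radius 1/70
They disagree, so not equal.
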